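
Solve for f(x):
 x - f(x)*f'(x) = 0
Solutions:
 f(x) = -sqrt(C1 + x^2)
 f(x) = sqrt(C1 + x^2)


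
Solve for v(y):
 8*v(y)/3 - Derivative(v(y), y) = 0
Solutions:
 v(y) = C1*exp(8*y/3)


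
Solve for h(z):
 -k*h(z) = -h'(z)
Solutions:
 h(z) = C1*exp(k*z)


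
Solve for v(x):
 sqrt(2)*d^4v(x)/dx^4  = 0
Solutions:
 v(x) = C1 + C2*x + C3*x^2 + C4*x^3


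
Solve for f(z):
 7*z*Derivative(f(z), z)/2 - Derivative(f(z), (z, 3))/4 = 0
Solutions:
 f(z) = C1 + Integral(C2*airyai(14^(1/3)*z) + C3*airybi(14^(1/3)*z), z)


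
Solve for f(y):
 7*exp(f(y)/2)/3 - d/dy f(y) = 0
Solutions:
 f(y) = 2*log(-1/(C1 + 7*y)) + 2*log(6)


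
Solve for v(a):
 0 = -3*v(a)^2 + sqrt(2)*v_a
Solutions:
 v(a) = -2/(C1 + 3*sqrt(2)*a)


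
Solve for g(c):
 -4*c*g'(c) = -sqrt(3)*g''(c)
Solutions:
 g(c) = C1 + C2*erfi(sqrt(2)*3^(3/4)*c/3)


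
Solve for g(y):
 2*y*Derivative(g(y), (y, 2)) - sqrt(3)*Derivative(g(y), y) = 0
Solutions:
 g(y) = C1 + C2*y^(sqrt(3)/2 + 1)


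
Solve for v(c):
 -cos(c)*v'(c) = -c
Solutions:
 v(c) = C1 + Integral(c/cos(c), c)


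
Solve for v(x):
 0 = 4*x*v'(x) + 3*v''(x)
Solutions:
 v(x) = C1 + C2*erf(sqrt(6)*x/3)


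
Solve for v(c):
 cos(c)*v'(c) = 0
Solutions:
 v(c) = C1


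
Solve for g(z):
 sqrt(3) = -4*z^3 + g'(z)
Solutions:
 g(z) = C1 + z^4 + sqrt(3)*z


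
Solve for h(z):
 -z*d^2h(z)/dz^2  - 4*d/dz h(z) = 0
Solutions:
 h(z) = C1 + C2/z^3


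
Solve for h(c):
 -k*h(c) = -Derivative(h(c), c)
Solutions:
 h(c) = C1*exp(c*k)


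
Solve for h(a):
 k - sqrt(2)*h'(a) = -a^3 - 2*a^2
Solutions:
 h(a) = C1 + sqrt(2)*a^4/8 + sqrt(2)*a^3/3 + sqrt(2)*a*k/2


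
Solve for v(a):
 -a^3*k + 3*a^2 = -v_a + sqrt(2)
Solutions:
 v(a) = C1 + a^4*k/4 - a^3 + sqrt(2)*a


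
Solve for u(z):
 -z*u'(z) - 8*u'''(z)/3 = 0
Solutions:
 u(z) = C1 + Integral(C2*airyai(-3^(1/3)*z/2) + C3*airybi(-3^(1/3)*z/2), z)


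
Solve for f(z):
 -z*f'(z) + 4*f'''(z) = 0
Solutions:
 f(z) = C1 + Integral(C2*airyai(2^(1/3)*z/2) + C3*airybi(2^(1/3)*z/2), z)


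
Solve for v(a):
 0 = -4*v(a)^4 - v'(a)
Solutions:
 v(a) = (-3^(2/3) - 3*3^(1/6)*I)*(1/(C1 + 4*a))^(1/3)/6
 v(a) = (-3^(2/3) + 3*3^(1/6)*I)*(1/(C1 + 4*a))^(1/3)/6
 v(a) = (1/(C1 + 12*a))^(1/3)


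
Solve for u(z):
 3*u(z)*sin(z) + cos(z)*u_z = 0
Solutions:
 u(z) = C1*cos(z)^3


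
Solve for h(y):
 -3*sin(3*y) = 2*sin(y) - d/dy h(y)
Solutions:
 h(y) = C1 - 2*cos(y) - cos(3*y)


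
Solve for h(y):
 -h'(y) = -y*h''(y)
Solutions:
 h(y) = C1 + C2*y^2


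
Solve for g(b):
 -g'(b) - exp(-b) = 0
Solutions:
 g(b) = C1 + exp(-b)


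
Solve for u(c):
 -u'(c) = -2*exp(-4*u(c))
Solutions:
 u(c) = log(-I*(C1 + 8*c)^(1/4))
 u(c) = log(I*(C1 + 8*c)^(1/4))
 u(c) = log(-(C1 + 8*c)^(1/4))
 u(c) = log(C1 + 8*c)/4


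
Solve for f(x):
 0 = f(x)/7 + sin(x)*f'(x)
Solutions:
 f(x) = C1*(cos(x) + 1)^(1/14)/(cos(x) - 1)^(1/14)


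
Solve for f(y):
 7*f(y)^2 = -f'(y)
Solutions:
 f(y) = 1/(C1 + 7*y)


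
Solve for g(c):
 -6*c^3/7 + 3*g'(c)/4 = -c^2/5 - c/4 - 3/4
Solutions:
 g(c) = C1 + 2*c^4/7 - 4*c^3/45 - c^2/6 - c


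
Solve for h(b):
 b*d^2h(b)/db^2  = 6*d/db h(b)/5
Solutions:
 h(b) = C1 + C2*b^(11/5)


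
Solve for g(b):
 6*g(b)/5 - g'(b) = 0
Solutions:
 g(b) = C1*exp(6*b/5)


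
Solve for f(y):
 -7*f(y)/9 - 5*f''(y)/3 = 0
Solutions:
 f(y) = C1*sin(sqrt(105)*y/15) + C2*cos(sqrt(105)*y/15)


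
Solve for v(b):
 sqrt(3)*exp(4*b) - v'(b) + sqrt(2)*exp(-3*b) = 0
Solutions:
 v(b) = C1 + sqrt(3)*exp(4*b)/4 - sqrt(2)*exp(-3*b)/3


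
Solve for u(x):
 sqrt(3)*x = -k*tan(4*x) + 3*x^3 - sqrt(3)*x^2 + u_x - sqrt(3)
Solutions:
 u(x) = C1 - k*log(cos(4*x))/4 - 3*x^4/4 + sqrt(3)*x^3/3 + sqrt(3)*x^2/2 + sqrt(3)*x


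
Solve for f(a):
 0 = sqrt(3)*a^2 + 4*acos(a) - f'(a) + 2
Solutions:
 f(a) = C1 + sqrt(3)*a^3/3 + 4*a*acos(a) + 2*a - 4*sqrt(1 - a^2)


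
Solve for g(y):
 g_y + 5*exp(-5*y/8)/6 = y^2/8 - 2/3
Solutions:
 g(y) = C1 + y^3/24 - 2*y/3 + 4*exp(-5*y/8)/3


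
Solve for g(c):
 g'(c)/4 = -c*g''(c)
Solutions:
 g(c) = C1 + C2*c^(3/4)


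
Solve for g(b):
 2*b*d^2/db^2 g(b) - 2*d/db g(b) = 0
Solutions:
 g(b) = C1 + C2*b^2


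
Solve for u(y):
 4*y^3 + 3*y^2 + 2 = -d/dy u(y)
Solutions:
 u(y) = C1 - y^4 - y^3 - 2*y


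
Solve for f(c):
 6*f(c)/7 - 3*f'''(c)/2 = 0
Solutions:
 f(c) = C3*exp(14^(2/3)*c/7) + (C1*sin(14^(2/3)*sqrt(3)*c/14) + C2*cos(14^(2/3)*sqrt(3)*c/14))*exp(-14^(2/3)*c/14)


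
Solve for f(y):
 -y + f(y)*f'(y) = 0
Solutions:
 f(y) = -sqrt(C1 + y^2)
 f(y) = sqrt(C1 + y^2)


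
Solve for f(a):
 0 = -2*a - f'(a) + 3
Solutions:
 f(a) = C1 - a^2 + 3*a


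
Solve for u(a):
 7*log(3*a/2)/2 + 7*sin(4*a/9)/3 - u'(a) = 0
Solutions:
 u(a) = C1 + 7*a*log(a)/2 - 7*a/2 - 4*a*log(2) + a*log(6)/2 + 3*a*log(3) - 21*cos(4*a/9)/4


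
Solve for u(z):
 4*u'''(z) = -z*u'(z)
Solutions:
 u(z) = C1 + Integral(C2*airyai(-2^(1/3)*z/2) + C3*airybi(-2^(1/3)*z/2), z)


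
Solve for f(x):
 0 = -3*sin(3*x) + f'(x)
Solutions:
 f(x) = C1 - cos(3*x)


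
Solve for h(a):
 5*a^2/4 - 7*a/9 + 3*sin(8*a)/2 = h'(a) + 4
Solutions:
 h(a) = C1 + 5*a^3/12 - 7*a^2/18 - 4*a - 3*cos(8*a)/16


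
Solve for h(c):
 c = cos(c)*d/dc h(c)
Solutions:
 h(c) = C1 + Integral(c/cos(c), c)


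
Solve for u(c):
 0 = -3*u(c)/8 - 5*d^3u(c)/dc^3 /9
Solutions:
 u(c) = C3*exp(-3*5^(2/3)*c/10) + (C1*sin(3*sqrt(3)*5^(2/3)*c/20) + C2*cos(3*sqrt(3)*5^(2/3)*c/20))*exp(3*5^(2/3)*c/20)


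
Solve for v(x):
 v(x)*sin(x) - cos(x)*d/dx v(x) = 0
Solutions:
 v(x) = C1/cos(x)


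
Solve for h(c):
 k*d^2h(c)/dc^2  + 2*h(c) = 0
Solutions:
 h(c) = C1*exp(-sqrt(2)*c*sqrt(-1/k)) + C2*exp(sqrt(2)*c*sqrt(-1/k))


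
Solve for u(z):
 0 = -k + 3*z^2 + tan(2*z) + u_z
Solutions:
 u(z) = C1 + k*z - z^3 + log(cos(2*z))/2


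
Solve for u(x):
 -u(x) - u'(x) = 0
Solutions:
 u(x) = C1*exp(-x)


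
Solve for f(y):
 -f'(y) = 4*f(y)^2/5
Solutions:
 f(y) = 5/(C1 + 4*y)


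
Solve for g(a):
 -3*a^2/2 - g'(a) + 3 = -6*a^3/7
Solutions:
 g(a) = C1 + 3*a^4/14 - a^3/2 + 3*a


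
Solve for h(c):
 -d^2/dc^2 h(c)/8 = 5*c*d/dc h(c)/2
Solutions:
 h(c) = C1 + C2*erf(sqrt(10)*c)


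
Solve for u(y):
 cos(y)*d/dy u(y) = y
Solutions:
 u(y) = C1 + Integral(y/cos(y), y)


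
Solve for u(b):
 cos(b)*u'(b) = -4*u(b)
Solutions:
 u(b) = C1*(sin(b)^2 - 2*sin(b) + 1)/(sin(b)^2 + 2*sin(b) + 1)


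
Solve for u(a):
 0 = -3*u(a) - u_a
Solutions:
 u(a) = C1*exp(-3*a)


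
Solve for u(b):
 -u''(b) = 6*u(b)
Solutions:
 u(b) = C1*sin(sqrt(6)*b) + C2*cos(sqrt(6)*b)


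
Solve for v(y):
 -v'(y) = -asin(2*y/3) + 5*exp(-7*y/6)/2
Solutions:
 v(y) = C1 + y*asin(2*y/3) + sqrt(9 - 4*y^2)/2 + 15*exp(-7*y/6)/7


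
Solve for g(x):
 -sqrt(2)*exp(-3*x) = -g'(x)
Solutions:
 g(x) = C1 - sqrt(2)*exp(-3*x)/3


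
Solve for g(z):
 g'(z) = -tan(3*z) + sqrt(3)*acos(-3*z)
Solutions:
 g(z) = C1 + sqrt(3)*(z*acos(-3*z) + sqrt(1 - 9*z^2)/3) + log(cos(3*z))/3


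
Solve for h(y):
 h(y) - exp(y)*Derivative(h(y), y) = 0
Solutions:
 h(y) = C1*exp(-exp(-y))


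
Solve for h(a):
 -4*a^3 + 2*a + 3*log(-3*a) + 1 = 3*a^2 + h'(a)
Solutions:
 h(a) = C1 - a^4 - a^3 + a^2 + 3*a*log(-a) + a*(-2 + 3*log(3))


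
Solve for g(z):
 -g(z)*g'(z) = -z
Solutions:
 g(z) = -sqrt(C1 + z^2)
 g(z) = sqrt(C1 + z^2)


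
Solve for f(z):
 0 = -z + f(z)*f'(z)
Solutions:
 f(z) = -sqrt(C1 + z^2)
 f(z) = sqrt(C1 + z^2)


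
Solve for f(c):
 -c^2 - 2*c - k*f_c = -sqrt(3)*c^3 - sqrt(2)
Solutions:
 f(c) = C1 + sqrt(3)*c^4/(4*k) - c^3/(3*k) - c^2/k + sqrt(2)*c/k


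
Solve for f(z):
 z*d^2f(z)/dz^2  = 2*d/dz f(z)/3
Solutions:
 f(z) = C1 + C2*z^(5/3)


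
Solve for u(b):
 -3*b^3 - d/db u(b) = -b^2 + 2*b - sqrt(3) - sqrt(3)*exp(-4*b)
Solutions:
 u(b) = C1 - 3*b^4/4 + b^3/3 - b^2 + sqrt(3)*b - sqrt(3)*exp(-4*b)/4


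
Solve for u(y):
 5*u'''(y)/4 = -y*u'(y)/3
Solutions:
 u(y) = C1 + Integral(C2*airyai(-30^(2/3)*y/15) + C3*airybi(-30^(2/3)*y/15), y)


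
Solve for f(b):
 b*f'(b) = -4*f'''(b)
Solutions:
 f(b) = C1 + Integral(C2*airyai(-2^(1/3)*b/2) + C3*airybi(-2^(1/3)*b/2), b)


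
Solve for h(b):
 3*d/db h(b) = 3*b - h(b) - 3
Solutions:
 h(b) = C1*exp(-b/3) + 3*b - 12


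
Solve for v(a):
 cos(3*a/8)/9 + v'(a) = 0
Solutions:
 v(a) = C1 - 8*sin(3*a/8)/27


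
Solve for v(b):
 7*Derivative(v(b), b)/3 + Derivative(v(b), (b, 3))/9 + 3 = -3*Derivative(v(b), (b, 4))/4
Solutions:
 v(b) = C1 + C2*exp(b*(-8 + 8*2^(2/3)/(243*sqrt(2893849) + 413375)^(1/3) + 2^(1/3)*(243*sqrt(2893849) + 413375)^(1/3))/162)*sin(2^(1/3)*sqrt(3)*b*(-(243*sqrt(2893849) + 413375)^(1/3) + 8*2^(1/3)/(243*sqrt(2893849) + 413375)^(1/3))/162) + C3*exp(b*(-8 + 8*2^(2/3)/(243*sqrt(2893849) + 413375)^(1/3) + 2^(1/3)*(243*sqrt(2893849) + 413375)^(1/3))/162)*cos(2^(1/3)*sqrt(3)*b*(-(243*sqrt(2893849) + 413375)^(1/3) + 8*2^(1/3)/(243*sqrt(2893849) + 413375)^(1/3))/162) + C4*exp(-b*(8*2^(2/3)/(243*sqrt(2893849) + 413375)^(1/3) + 4 + 2^(1/3)*(243*sqrt(2893849) + 413375)^(1/3))/81) - 9*b/7


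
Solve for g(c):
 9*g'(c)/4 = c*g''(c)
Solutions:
 g(c) = C1 + C2*c^(13/4)


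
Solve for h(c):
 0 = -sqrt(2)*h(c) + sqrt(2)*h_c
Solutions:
 h(c) = C1*exp(c)


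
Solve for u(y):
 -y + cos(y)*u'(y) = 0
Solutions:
 u(y) = C1 + Integral(y/cos(y), y)


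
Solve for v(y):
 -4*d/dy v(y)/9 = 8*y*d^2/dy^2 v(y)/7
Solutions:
 v(y) = C1 + C2*y^(11/18)


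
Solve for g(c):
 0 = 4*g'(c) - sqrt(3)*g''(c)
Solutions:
 g(c) = C1 + C2*exp(4*sqrt(3)*c/3)


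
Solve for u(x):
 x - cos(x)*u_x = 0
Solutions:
 u(x) = C1 + Integral(x/cos(x), x)


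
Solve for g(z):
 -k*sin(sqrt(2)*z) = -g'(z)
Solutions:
 g(z) = C1 - sqrt(2)*k*cos(sqrt(2)*z)/2


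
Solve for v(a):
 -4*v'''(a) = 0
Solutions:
 v(a) = C1 + C2*a + C3*a^2


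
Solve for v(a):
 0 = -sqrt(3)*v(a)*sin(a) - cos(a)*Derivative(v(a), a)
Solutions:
 v(a) = C1*cos(a)^(sqrt(3))


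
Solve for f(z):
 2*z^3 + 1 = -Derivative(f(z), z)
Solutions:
 f(z) = C1 - z^4/2 - z


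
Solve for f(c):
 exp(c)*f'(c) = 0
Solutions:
 f(c) = C1


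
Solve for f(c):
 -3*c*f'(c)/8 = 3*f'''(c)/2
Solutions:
 f(c) = C1 + Integral(C2*airyai(-2^(1/3)*c/2) + C3*airybi(-2^(1/3)*c/2), c)


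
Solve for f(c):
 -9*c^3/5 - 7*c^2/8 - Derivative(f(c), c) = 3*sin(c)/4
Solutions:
 f(c) = C1 - 9*c^4/20 - 7*c^3/24 + 3*cos(c)/4


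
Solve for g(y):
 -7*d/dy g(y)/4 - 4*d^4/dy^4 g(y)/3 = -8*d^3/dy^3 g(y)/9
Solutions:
 g(y) = C1 + C2*exp(y*(32*2^(2/3)/(27*sqrt(310737) + 15053)^(1/3) + 16 + 2^(1/3)*(27*sqrt(310737) + 15053)^(1/3))/72)*sin(2^(1/3)*sqrt(3)*y*(-(27*sqrt(310737) + 15053)^(1/3) + 32*2^(1/3)/(27*sqrt(310737) + 15053)^(1/3))/72) + C3*exp(y*(32*2^(2/3)/(27*sqrt(310737) + 15053)^(1/3) + 16 + 2^(1/3)*(27*sqrt(310737) + 15053)^(1/3))/72)*cos(2^(1/3)*sqrt(3)*y*(-(27*sqrt(310737) + 15053)^(1/3) + 32*2^(1/3)/(27*sqrt(310737) + 15053)^(1/3))/72) + C4*exp(y*(-2^(1/3)*(27*sqrt(310737) + 15053)^(1/3) - 32*2^(2/3)/(27*sqrt(310737) + 15053)^(1/3) + 8)/36)


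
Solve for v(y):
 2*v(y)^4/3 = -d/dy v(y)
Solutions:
 v(y) = (-1 - sqrt(3)*I)*(1/(C1 + 2*y))^(1/3)/2
 v(y) = (-1 + sqrt(3)*I)*(1/(C1 + 2*y))^(1/3)/2
 v(y) = (1/(C1 + 2*y))^(1/3)


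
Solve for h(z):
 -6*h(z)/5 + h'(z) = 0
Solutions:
 h(z) = C1*exp(6*z/5)


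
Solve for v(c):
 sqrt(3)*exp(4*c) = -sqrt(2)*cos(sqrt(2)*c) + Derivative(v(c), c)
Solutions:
 v(c) = C1 + sqrt(3)*exp(4*c)/4 + sin(sqrt(2)*c)


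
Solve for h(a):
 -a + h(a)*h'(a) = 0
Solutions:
 h(a) = -sqrt(C1 + a^2)
 h(a) = sqrt(C1 + a^2)


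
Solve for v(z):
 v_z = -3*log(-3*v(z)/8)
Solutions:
 Integral(1/(log(-_y) - 3*log(2) + log(3)), (_y, v(z)))/3 = C1 - z


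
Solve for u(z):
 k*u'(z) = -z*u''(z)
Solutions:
 u(z) = C1 + z^(1 - re(k))*(C2*sin(log(z)*Abs(im(k))) + C3*cos(log(z)*im(k)))


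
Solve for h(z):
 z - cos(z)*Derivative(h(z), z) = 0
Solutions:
 h(z) = C1 + Integral(z/cos(z), z)


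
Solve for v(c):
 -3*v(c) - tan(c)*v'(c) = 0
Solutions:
 v(c) = C1/sin(c)^3


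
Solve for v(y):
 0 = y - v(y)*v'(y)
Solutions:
 v(y) = -sqrt(C1 + y^2)
 v(y) = sqrt(C1 + y^2)


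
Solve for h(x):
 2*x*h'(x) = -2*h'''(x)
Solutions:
 h(x) = C1 + Integral(C2*airyai(-x) + C3*airybi(-x), x)


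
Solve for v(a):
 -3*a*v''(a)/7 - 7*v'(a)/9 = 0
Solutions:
 v(a) = C1 + C2/a^(22/27)


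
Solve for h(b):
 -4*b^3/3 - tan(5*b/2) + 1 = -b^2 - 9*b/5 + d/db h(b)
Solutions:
 h(b) = C1 - b^4/3 + b^3/3 + 9*b^2/10 + b + 2*log(cos(5*b/2))/5


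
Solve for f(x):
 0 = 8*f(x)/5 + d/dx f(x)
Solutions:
 f(x) = C1*exp(-8*x/5)


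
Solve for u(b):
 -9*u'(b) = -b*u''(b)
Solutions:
 u(b) = C1 + C2*b^10


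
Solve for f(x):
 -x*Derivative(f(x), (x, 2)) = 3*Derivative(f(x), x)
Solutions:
 f(x) = C1 + C2/x^2


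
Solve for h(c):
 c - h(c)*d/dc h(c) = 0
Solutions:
 h(c) = -sqrt(C1 + c^2)
 h(c) = sqrt(C1 + c^2)


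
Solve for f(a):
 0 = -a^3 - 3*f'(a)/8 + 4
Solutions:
 f(a) = C1 - 2*a^4/3 + 32*a/3


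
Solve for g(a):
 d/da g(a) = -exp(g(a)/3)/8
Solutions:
 g(a) = 3*log(1/(C1 + a)) + 3*log(24)


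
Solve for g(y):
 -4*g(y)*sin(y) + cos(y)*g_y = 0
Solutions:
 g(y) = C1/cos(y)^4


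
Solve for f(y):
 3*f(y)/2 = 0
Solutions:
 f(y) = 0


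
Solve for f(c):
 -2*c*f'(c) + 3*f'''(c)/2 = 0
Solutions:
 f(c) = C1 + Integral(C2*airyai(6^(2/3)*c/3) + C3*airybi(6^(2/3)*c/3), c)


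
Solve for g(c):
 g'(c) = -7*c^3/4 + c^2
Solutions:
 g(c) = C1 - 7*c^4/16 + c^3/3


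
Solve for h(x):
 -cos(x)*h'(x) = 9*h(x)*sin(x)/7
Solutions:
 h(x) = C1*cos(x)^(9/7)


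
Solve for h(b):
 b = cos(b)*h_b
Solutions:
 h(b) = C1 + Integral(b/cos(b), b)


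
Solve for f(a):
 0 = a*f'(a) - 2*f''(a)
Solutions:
 f(a) = C1 + C2*erfi(a/2)


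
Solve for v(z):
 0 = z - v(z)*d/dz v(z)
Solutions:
 v(z) = -sqrt(C1 + z^2)
 v(z) = sqrt(C1 + z^2)


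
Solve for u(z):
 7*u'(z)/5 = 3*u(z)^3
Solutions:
 u(z) = -sqrt(14)*sqrt(-1/(C1 + 15*z))/2
 u(z) = sqrt(14)*sqrt(-1/(C1 + 15*z))/2


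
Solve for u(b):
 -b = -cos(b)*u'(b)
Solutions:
 u(b) = C1 + Integral(b/cos(b), b)


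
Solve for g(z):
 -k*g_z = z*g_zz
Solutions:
 g(z) = C1 + z^(1 - re(k))*(C2*sin(log(z)*Abs(im(k))) + C3*cos(log(z)*im(k)))


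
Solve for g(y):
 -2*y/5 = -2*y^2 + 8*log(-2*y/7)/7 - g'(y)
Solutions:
 g(y) = C1 - 2*y^3/3 + y^2/5 + 8*y*log(-y)/7 + 8*y*(-log(7) - 1 + log(2))/7


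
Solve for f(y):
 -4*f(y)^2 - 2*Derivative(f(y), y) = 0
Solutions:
 f(y) = 1/(C1 + 2*y)


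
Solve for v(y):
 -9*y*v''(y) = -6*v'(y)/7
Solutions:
 v(y) = C1 + C2*y^(23/21)


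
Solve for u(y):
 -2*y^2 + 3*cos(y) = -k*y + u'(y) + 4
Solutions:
 u(y) = C1 + k*y^2/2 - 2*y^3/3 - 4*y + 3*sin(y)


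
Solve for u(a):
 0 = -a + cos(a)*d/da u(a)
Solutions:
 u(a) = C1 + Integral(a/cos(a), a)


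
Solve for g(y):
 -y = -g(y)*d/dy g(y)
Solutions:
 g(y) = -sqrt(C1 + y^2)
 g(y) = sqrt(C1 + y^2)


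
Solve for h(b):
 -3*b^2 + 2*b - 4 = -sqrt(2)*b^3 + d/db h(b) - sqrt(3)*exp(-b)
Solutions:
 h(b) = C1 + sqrt(2)*b^4/4 - b^3 + b^2 - 4*b - sqrt(3)*exp(-b)


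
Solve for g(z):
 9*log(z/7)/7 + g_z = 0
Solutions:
 g(z) = C1 - 9*z*log(z)/7 + 9*z/7 + 9*z*log(7)/7


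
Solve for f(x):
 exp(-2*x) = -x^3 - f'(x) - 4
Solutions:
 f(x) = C1 - x^4/4 - 4*x + exp(-2*x)/2


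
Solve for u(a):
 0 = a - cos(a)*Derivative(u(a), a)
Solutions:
 u(a) = C1 + Integral(a/cos(a), a)


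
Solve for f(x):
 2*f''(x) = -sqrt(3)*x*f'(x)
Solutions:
 f(x) = C1 + C2*erf(3^(1/4)*x/2)


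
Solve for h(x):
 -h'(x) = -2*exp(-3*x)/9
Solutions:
 h(x) = C1 - 2*exp(-3*x)/27


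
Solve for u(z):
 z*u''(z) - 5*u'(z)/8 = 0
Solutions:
 u(z) = C1 + C2*z^(13/8)


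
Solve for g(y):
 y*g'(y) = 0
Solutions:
 g(y) = C1


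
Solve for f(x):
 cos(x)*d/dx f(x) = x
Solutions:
 f(x) = C1 + Integral(x/cos(x), x)


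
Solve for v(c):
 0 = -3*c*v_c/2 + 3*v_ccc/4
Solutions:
 v(c) = C1 + Integral(C2*airyai(2^(1/3)*c) + C3*airybi(2^(1/3)*c), c)


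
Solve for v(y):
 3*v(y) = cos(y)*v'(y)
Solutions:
 v(y) = C1*(sin(y) + 1)^(3/2)/(sin(y) - 1)^(3/2)


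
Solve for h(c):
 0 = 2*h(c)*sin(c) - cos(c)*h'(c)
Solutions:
 h(c) = C1/cos(c)^2


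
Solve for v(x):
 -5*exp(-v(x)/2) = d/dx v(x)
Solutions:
 v(x) = 2*log(C1 - 5*x/2)


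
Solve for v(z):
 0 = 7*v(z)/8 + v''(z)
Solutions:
 v(z) = C1*sin(sqrt(14)*z/4) + C2*cos(sqrt(14)*z/4)


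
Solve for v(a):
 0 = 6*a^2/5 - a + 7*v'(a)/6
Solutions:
 v(a) = C1 - 12*a^3/35 + 3*a^2/7


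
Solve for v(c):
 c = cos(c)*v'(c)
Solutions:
 v(c) = C1 + Integral(c/cos(c), c)


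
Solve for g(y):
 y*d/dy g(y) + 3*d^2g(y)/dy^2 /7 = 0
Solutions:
 g(y) = C1 + C2*erf(sqrt(42)*y/6)


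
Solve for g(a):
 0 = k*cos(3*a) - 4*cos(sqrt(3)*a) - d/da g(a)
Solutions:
 g(a) = C1 + k*sin(3*a)/3 - 4*sqrt(3)*sin(sqrt(3)*a)/3


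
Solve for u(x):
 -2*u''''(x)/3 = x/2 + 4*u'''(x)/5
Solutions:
 u(x) = C1 + C2*x + C3*x^2 + C4*exp(-6*x/5) - 5*x^4/192 + 25*x^3/288


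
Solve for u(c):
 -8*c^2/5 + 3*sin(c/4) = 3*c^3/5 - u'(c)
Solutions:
 u(c) = C1 + 3*c^4/20 + 8*c^3/15 + 12*cos(c/4)


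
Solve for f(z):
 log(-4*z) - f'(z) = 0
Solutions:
 f(z) = C1 + z*log(-z) + z*(-1 + 2*log(2))


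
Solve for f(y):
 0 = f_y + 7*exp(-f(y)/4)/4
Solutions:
 f(y) = 4*log(C1 - 7*y/16)


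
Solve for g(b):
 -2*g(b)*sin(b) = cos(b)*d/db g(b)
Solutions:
 g(b) = C1*cos(b)^2


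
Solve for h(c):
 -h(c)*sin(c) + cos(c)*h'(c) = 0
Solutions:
 h(c) = C1/cos(c)


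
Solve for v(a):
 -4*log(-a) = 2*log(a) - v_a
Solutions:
 v(a) = C1 + 6*a*log(a) + 2*a*(-3 + 2*I*pi)


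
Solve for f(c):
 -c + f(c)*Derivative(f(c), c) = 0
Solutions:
 f(c) = -sqrt(C1 + c^2)
 f(c) = sqrt(C1 + c^2)


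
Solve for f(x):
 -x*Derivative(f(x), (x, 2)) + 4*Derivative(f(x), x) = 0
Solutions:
 f(x) = C1 + C2*x^5


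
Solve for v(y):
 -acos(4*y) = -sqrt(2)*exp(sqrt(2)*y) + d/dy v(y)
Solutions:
 v(y) = C1 - y*acos(4*y) + sqrt(1 - 16*y^2)/4 + exp(sqrt(2)*y)


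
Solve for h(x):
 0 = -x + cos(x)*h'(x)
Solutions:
 h(x) = C1 + Integral(x/cos(x), x)


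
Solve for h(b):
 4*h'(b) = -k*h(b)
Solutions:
 h(b) = C1*exp(-b*k/4)


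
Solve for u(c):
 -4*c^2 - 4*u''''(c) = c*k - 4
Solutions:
 u(c) = C1 + C2*c + C3*c^2 + C4*c^3 - c^6/360 - c^5*k/480 + c^4/24


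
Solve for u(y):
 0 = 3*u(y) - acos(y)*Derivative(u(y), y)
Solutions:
 u(y) = C1*exp(3*Integral(1/acos(y), y))


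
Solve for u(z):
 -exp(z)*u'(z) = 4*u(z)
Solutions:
 u(z) = C1*exp(4*exp(-z))


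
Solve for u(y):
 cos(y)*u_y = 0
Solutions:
 u(y) = C1


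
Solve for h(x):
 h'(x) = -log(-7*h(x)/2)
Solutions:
 Integral(1/(log(-_y) - log(2) + log(7)), (_y, h(x))) = C1 - x


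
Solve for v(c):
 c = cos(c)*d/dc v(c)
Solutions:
 v(c) = C1 + Integral(c/cos(c), c)


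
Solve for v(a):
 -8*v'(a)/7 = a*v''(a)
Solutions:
 v(a) = C1 + C2/a^(1/7)


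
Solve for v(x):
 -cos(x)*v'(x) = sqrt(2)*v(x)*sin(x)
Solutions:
 v(x) = C1*cos(x)^(sqrt(2))


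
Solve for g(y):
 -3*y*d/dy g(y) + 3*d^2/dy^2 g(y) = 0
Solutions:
 g(y) = C1 + C2*erfi(sqrt(2)*y/2)


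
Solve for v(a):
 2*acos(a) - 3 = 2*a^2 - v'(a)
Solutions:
 v(a) = C1 + 2*a^3/3 - 2*a*acos(a) + 3*a + 2*sqrt(1 - a^2)


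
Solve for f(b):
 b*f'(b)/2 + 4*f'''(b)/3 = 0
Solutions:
 f(b) = C1 + Integral(C2*airyai(-3^(1/3)*b/2) + C3*airybi(-3^(1/3)*b/2), b)


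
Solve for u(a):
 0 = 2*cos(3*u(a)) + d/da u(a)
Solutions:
 u(a) = -asin((C1 + exp(12*a))/(C1 - exp(12*a)))/3 + pi/3
 u(a) = asin((C1 + exp(12*a))/(C1 - exp(12*a)))/3


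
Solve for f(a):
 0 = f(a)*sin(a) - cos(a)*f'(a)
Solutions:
 f(a) = C1/cos(a)


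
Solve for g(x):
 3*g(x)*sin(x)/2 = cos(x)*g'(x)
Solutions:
 g(x) = C1/cos(x)^(3/2)


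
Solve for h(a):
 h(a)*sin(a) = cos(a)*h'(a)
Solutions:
 h(a) = C1/cos(a)


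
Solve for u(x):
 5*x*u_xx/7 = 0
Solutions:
 u(x) = C1 + C2*x


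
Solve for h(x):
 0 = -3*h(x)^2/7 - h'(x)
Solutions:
 h(x) = 7/(C1 + 3*x)


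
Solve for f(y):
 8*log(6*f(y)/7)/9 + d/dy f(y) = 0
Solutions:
 9*Integral(1/(log(_y) - log(7) + log(6)), (_y, f(y)))/8 = C1 - y


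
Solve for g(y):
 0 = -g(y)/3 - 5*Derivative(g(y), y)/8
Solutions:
 g(y) = C1*exp(-8*y/15)


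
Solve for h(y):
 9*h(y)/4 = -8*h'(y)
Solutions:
 h(y) = C1*exp(-9*y/32)


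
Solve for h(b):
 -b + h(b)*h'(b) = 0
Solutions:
 h(b) = -sqrt(C1 + b^2)
 h(b) = sqrt(C1 + b^2)


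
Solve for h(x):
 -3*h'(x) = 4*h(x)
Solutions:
 h(x) = C1*exp(-4*x/3)


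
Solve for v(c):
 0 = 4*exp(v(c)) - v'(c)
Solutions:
 v(c) = log(-1/(C1 + 4*c))


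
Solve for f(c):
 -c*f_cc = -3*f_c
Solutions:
 f(c) = C1 + C2*c^4


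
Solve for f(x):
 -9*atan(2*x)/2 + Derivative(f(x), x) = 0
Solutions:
 f(x) = C1 + 9*x*atan(2*x)/2 - 9*log(4*x^2 + 1)/8


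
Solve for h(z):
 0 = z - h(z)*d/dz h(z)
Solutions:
 h(z) = -sqrt(C1 + z^2)
 h(z) = sqrt(C1 + z^2)


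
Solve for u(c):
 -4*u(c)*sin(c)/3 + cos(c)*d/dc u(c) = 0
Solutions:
 u(c) = C1/cos(c)^(4/3)


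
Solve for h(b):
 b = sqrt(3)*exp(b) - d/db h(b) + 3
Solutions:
 h(b) = C1 - b^2/2 + 3*b + sqrt(3)*exp(b)


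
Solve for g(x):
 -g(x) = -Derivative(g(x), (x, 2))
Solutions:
 g(x) = C1*exp(-x) + C2*exp(x)


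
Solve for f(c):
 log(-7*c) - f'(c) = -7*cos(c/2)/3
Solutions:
 f(c) = C1 + c*log(-c) - c + c*log(7) + 14*sin(c/2)/3


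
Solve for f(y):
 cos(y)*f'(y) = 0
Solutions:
 f(y) = C1


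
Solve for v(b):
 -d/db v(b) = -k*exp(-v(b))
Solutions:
 v(b) = log(C1 + b*k)


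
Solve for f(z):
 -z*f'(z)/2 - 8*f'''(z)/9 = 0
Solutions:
 f(z) = C1 + Integral(C2*airyai(-6^(2/3)*z/4) + C3*airybi(-6^(2/3)*z/4), z)


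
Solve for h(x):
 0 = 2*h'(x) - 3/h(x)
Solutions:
 h(x) = -sqrt(C1 + 3*x)
 h(x) = sqrt(C1 + 3*x)


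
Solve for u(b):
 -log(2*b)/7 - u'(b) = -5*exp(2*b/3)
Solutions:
 u(b) = C1 - b*log(b)/7 + b*(1 - log(2))/7 + 15*exp(2*b/3)/2


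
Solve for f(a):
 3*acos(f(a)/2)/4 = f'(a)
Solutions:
 Integral(1/acos(_y/2), (_y, f(a))) = C1 + 3*a/4


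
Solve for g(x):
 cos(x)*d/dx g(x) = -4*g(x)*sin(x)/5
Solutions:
 g(x) = C1*cos(x)^(4/5)


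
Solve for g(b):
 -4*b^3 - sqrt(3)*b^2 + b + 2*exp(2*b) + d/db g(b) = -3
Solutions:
 g(b) = C1 + b^4 + sqrt(3)*b^3/3 - b^2/2 - 3*b - exp(2*b)


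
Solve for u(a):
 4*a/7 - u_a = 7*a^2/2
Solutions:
 u(a) = C1 - 7*a^3/6 + 2*a^2/7


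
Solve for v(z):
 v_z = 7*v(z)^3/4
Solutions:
 v(z) = -sqrt(2)*sqrt(-1/(C1 + 7*z))
 v(z) = sqrt(2)*sqrt(-1/(C1 + 7*z))


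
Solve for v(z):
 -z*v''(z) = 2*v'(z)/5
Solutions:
 v(z) = C1 + C2*z^(3/5)


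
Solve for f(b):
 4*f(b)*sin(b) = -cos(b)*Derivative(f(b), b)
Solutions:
 f(b) = C1*cos(b)^4


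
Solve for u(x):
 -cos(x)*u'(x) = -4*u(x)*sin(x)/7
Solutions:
 u(x) = C1/cos(x)^(4/7)


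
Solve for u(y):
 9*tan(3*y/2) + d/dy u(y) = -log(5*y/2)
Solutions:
 u(y) = C1 - y*log(y) - y*log(5) + y*log(2) + y + 6*log(cos(3*y/2))


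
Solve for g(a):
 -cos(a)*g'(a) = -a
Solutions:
 g(a) = C1 + Integral(a/cos(a), a)


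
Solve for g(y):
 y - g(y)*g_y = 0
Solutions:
 g(y) = -sqrt(C1 + y^2)
 g(y) = sqrt(C1 + y^2)


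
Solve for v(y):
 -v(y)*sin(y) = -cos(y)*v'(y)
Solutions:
 v(y) = C1/cos(y)


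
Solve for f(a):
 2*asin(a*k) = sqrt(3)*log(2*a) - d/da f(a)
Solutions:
 f(a) = C1 + sqrt(3)*a*(log(a) - 1) + sqrt(3)*a*log(2) - 2*Piecewise((a*asin(a*k) + sqrt(-a^2*k^2 + 1)/k, Ne(k, 0)), (0, True))


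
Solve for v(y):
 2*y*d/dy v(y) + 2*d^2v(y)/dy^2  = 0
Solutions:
 v(y) = C1 + C2*erf(sqrt(2)*y/2)


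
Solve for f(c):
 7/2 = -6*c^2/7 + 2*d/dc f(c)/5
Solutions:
 f(c) = C1 + 5*c^3/7 + 35*c/4


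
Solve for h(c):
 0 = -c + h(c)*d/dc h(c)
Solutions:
 h(c) = -sqrt(C1 + c^2)
 h(c) = sqrt(C1 + c^2)


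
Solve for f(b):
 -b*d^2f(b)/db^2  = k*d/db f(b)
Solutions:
 f(b) = C1 + b^(1 - re(k))*(C2*sin(log(b)*Abs(im(k))) + C3*cos(log(b)*im(k)))


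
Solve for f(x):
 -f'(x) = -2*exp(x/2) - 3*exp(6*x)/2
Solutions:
 f(x) = C1 + 4*exp(x/2) + exp(6*x)/4


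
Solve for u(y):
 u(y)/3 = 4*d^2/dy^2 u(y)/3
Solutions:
 u(y) = C1*exp(-y/2) + C2*exp(y/2)


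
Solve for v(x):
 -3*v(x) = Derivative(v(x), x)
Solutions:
 v(x) = C1*exp(-3*x)


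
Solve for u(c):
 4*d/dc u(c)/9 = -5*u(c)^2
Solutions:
 u(c) = 4/(C1 + 45*c)


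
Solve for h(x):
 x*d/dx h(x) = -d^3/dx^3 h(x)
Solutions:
 h(x) = C1 + Integral(C2*airyai(-x) + C3*airybi(-x), x)


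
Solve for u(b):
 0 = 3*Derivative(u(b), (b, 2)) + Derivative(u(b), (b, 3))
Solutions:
 u(b) = C1 + C2*b + C3*exp(-3*b)


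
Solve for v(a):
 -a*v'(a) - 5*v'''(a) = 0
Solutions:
 v(a) = C1 + Integral(C2*airyai(-5^(2/3)*a/5) + C3*airybi(-5^(2/3)*a/5), a)


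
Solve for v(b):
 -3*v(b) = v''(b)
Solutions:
 v(b) = C1*sin(sqrt(3)*b) + C2*cos(sqrt(3)*b)


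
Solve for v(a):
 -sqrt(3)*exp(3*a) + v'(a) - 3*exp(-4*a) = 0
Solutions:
 v(a) = C1 + sqrt(3)*exp(3*a)/3 - 3*exp(-4*a)/4


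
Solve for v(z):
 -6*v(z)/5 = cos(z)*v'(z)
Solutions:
 v(z) = C1*(sin(z) - 1)^(3/5)/(sin(z) + 1)^(3/5)


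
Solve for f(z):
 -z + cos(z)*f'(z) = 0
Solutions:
 f(z) = C1 + Integral(z/cos(z), z)


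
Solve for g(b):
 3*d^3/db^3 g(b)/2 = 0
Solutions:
 g(b) = C1 + C2*b + C3*b^2


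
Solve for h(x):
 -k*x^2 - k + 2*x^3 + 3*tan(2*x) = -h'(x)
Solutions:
 h(x) = C1 + k*x^3/3 + k*x - x^4/2 + 3*log(cos(2*x))/2


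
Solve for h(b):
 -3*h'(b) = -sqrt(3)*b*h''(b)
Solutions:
 h(b) = C1 + C2*b^(1 + sqrt(3))


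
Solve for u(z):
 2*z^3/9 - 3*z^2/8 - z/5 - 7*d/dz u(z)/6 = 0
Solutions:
 u(z) = C1 + z^4/21 - 3*z^3/28 - 3*z^2/35


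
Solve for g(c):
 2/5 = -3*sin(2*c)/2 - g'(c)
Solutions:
 g(c) = C1 - 2*c/5 + 3*cos(2*c)/4


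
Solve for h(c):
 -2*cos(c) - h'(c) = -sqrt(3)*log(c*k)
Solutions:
 h(c) = C1 + sqrt(3)*c*(log(c*k) - 1) - 2*sin(c)


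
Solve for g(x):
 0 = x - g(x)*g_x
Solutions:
 g(x) = -sqrt(C1 + x^2)
 g(x) = sqrt(C1 + x^2)


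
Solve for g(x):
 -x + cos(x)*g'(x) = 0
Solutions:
 g(x) = C1 + Integral(x/cos(x), x)


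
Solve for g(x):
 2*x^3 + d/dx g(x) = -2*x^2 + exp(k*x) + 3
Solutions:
 g(x) = C1 - x^4/2 - 2*x^3/3 + 3*x + exp(k*x)/k


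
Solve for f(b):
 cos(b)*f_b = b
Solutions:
 f(b) = C1 + Integral(b/cos(b), b)


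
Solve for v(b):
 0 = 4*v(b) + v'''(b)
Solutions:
 v(b) = C3*exp(-2^(2/3)*b) + (C1*sin(2^(2/3)*sqrt(3)*b/2) + C2*cos(2^(2/3)*sqrt(3)*b/2))*exp(2^(2/3)*b/2)


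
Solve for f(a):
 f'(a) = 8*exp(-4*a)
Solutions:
 f(a) = C1 - 2*exp(-4*a)


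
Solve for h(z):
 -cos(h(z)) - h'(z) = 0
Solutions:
 h(z) = pi - asin((C1 + exp(2*z))/(C1 - exp(2*z)))
 h(z) = asin((C1 + exp(2*z))/(C1 - exp(2*z)))


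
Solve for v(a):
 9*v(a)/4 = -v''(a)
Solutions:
 v(a) = C1*sin(3*a/2) + C2*cos(3*a/2)


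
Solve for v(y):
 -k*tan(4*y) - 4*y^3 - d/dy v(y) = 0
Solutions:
 v(y) = C1 + k*log(cos(4*y))/4 - y^4


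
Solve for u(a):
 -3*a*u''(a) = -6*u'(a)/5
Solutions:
 u(a) = C1 + C2*a^(7/5)


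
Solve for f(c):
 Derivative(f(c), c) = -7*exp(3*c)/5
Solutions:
 f(c) = C1 - 7*exp(3*c)/15


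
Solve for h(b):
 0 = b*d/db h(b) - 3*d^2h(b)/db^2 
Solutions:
 h(b) = C1 + C2*erfi(sqrt(6)*b/6)


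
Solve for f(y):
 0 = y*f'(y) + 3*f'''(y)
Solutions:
 f(y) = C1 + Integral(C2*airyai(-3^(2/3)*y/3) + C3*airybi(-3^(2/3)*y/3), y)


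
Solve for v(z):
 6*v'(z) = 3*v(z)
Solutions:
 v(z) = C1*exp(z/2)


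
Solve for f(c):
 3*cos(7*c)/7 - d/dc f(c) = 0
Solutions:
 f(c) = C1 + 3*sin(7*c)/49


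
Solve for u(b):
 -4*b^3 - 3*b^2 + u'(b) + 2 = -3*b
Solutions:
 u(b) = C1 + b^4 + b^3 - 3*b^2/2 - 2*b


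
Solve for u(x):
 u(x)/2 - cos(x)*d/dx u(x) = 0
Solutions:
 u(x) = C1*(sin(x) + 1)^(1/4)/(sin(x) - 1)^(1/4)


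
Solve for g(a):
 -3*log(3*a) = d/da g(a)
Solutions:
 g(a) = C1 - 3*a*log(a) - a*log(27) + 3*a


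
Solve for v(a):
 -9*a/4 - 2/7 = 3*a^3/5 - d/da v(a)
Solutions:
 v(a) = C1 + 3*a^4/20 + 9*a^2/8 + 2*a/7


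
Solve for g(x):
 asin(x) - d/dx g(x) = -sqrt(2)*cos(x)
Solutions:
 g(x) = C1 + x*asin(x) + sqrt(1 - x^2) + sqrt(2)*sin(x)


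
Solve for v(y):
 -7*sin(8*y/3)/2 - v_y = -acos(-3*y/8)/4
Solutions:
 v(y) = C1 + y*acos(-3*y/8)/4 + sqrt(64 - 9*y^2)/12 + 21*cos(8*y/3)/16


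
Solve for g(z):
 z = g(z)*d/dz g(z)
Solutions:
 g(z) = -sqrt(C1 + z^2)
 g(z) = sqrt(C1 + z^2)


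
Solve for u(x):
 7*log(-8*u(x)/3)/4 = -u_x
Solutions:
 4*Integral(1/(log(-_y) - log(3) + 3*log(2)), (_y, u(x)))/7 = C1 - x


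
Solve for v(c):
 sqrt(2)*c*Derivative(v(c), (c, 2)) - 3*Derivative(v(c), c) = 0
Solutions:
 v(c) = C1 + C2*c^(1 + 3*sqrt(2)/2)


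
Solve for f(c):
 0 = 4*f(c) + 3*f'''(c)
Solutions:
 f(c) = C3*exp(-6^(2/3)*c/3) + (C1*sin(2^(2/3)*3^(1/6)*c/2) + C2*cos(2^(2/3)*3^(1/6)*c/2))*exp(6^(2/3)*c/6)


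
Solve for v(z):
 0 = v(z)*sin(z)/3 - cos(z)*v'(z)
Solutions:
 v(z) = C1/cos(z)^(1/3)


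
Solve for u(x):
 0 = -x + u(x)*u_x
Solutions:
 u(x) = -sqrt(C1 + x^2)
 u(x) = sqrt(C1 + x^2)


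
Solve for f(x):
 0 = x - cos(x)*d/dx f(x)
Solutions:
 f(x) = C1 + Integral(x/cos(x), x)


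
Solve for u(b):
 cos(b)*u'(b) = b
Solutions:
 u(b) = C1 + Integral(b/cos(b), b)


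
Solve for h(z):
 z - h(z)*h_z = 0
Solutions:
 h(z) = -sqrt(C1 + z^2)
 h(z) = sqrt(C1 + z^2)


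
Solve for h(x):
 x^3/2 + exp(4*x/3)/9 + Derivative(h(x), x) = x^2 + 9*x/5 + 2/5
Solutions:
 h(x) = C1 - x^4/8 + x^3/3 + 9*x^2/10 + 2*x/5 - exp(4*x/3)/12


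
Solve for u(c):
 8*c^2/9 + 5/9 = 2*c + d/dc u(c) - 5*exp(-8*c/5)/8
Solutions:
 u(c) = C1 + 8*c^3/27 - c^2 + 5*c/9 - 25*exp(-8*c/5)/64


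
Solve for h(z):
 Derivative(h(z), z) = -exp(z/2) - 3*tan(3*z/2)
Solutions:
 h(z) = C1 - 2*exp(z/2) + 2*log(cos(3*z/2))


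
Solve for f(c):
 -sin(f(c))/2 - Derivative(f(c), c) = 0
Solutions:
 f(c) = -acos((-C1 - exp(c))/(C1 - exp(c))) + 2*pi
 f(c) = acos((-C1 - exp(c))/(C1 - exp(c)))


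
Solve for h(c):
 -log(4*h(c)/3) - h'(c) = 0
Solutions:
 Integral(1/(log(_y) - log(3) + 2*log(2)), (_y, h(c))) = C1 - c


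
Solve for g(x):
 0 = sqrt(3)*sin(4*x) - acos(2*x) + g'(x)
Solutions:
 g(x) = C1 + x*acos(2*x) - sqrt(1 - 4*x^2)/2 + sqrt(3)*cos(4*x)/4


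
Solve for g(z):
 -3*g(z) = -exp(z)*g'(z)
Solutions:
 g(z) = C1*exp(-3*exp(-z))


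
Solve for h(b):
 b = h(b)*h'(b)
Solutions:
 h(b) = -sqrt(C1 + b^2)
 h(b) = sqrt(C1 + b^2)


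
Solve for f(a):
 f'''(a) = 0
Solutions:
 f(a) = C1 + C2*a + C3*a^2


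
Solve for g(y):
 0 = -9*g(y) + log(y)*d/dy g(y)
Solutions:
 g(y) = C1*exp(9*li(y))


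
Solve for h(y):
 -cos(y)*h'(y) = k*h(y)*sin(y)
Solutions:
 h(y) = C1*exp(k*log(cos(y)))


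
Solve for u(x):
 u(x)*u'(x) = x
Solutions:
 u(x) = -sqrt(C1 + x^2)
 u(x) = sqrt(C1 + x^2)


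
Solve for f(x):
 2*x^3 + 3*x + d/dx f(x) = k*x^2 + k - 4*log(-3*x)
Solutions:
 f(x) = C1 + k*x^3/3 - x^4/2 - 3*x^2/2 + x*(k - 4*log(3) + 4) - 4*x*log(-x)


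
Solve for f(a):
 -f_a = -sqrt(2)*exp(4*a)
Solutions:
 f(a) = C1 + sqrt(2)*exp(4*a)/4


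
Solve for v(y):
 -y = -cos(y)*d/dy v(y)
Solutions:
 v(y) = C1 + Integral(y/cos(y), y)


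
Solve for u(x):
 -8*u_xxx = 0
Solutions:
 u(x) = C1 + C2*x + C3*x^2


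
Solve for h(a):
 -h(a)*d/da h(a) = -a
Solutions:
 h(a) = -sqrt(C1 + a^2)
 h(a) = sqrt(C1 + a^2)


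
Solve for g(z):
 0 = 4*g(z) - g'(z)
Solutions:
 g(z) = C1*exp(4*z)


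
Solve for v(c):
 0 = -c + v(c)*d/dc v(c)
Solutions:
 v(c) = -sqrt(C1 + c^2)
 v(c) = sqrt(C1 + c^2)


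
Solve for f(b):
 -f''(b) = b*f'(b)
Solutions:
 f(b) = C1 + C2*erf(sqrt(2)*b/2)


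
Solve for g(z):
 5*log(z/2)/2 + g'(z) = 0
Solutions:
 g(z) = C1 - 5*z*log(z)/2 + 5*z*log(2)/2 + 5*z/2


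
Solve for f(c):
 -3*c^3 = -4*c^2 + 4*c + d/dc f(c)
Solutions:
 f(c) = C1 - 3*c^4/4 + 4*c^3/3 - 2*c^2


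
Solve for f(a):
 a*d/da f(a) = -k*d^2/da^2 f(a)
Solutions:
 f(a) = C1 + C2*sqrt(k)*erf(sqrt(2)*a*sqrt(1/k)/2)


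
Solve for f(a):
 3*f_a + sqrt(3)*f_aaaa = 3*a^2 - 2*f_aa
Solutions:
 f(a) = C1 + C2*exp(-a*(-2^(2/3)*3^(1/6)*(27 + sqrt(32*sqrt(3) + 729))^(1/3) + 4*6^(1/3)/(27 + sqrt(32*sqrt(3) + 729))^(1/3))/12)*sin(a*(4*2^(1/3)*3^(5/6)/(27 + sqrt(32*sqrt(3) + 729))^(1/3) + 6^(2/3)*(27 + sqrt(32*sqrt(3) + 729))^(1/3))/12) + C3*exp(-a*(-2^(2/3)*3^(1/6)*(27 + sqrt(32*sqrt(3) + 729))^(1/3) + 4*6^(1/3)/(27 + sqrt(32*sqrt(3) + 729))^(1/3))/12)*cos(a*(4*2^(1/3)*3^(5/6)/(27 + sqrt(32*sqrt(3) + 729))^(1/3) + 6^(2/3)*(27 + sqrt(32*sqrt(3) + 729))^(1/3))/12) + C4*exp(a*(-2^(2/3)*3^(1/6)*(27 + sqrt(32*sqrt(3) + 729))^(1/3) + 4*6^(1/3)/(27 + sqrt(32*sqrt(3) + 729))^(1/3))/6) + a^3/3 - 2*a^2/3 + 8*a/9


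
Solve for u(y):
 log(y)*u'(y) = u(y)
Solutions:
 u(y) = C1*exp(li(y))


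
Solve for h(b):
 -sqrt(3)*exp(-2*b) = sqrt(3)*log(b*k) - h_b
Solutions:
 h(b) = C1 + sqrt(3)*b*log(b*k) - sqrt(3)*b - sqrt(3)*exp(-2*b)/2


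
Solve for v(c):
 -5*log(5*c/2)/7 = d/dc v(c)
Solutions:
 v(c) = C1 - 5*c*log(c)/7 - 5*c*log(5)/7 + 5*c*log(2)/7 + 5*c/7


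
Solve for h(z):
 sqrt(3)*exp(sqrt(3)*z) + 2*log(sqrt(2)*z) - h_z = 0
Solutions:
 h(z) = C1 + 2*z*log(z) + z*(-2 + log(2)) + exp(sqrt(3)*z)


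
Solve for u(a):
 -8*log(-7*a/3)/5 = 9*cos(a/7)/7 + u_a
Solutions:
 u(a) = C1 - 8*a*log(-a)/5 - 8*a*log(7)/5 + 8*a/5 + 8*a*log(3)/5 - 9*sin(a/7)


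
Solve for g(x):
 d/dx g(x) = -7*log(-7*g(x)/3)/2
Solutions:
 2*Integral(1/(log(-_y) - log(3) + log(7)), (_y, g(x)))/7 = C1 - x


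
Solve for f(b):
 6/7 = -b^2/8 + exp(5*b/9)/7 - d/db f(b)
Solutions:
 f(b) = C1 - b^3/24 - 6*b/7 + 9*exp(5*b/9)/35


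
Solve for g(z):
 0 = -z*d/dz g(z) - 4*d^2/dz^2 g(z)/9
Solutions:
 g(z) = C1 + C2*erf(3*sqrt(2)*z/4)


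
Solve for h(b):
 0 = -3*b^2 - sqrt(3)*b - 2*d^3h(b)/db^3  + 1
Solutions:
 h(b) = C1 + C2*b + C3*b^2 - b^5/40 - sqrt(3)*b^4/48 + b^3/12


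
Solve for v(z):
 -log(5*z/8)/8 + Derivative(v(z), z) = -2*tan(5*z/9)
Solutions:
 v(z) = C1 + z*log(z)/8 - 3*z*log(2)/8 - z/8 + z*log(5)/8 + 18*log(cos(5*z/9))/5


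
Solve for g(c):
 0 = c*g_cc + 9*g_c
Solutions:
 g(c) = C1 + C2/c^8


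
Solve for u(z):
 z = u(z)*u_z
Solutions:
 u(z) = -sqrt(C1 + z^2)
 u(z) = sqrt(C1 + z^2)


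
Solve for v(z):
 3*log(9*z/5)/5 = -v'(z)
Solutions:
 v(z) = C1 - 3*z*log(z)/5 - 6*z*log(3)/5 + 3*z/5 + 3*z*log(5)/5


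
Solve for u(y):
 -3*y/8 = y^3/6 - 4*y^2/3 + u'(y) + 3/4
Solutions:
 u(y) = C1 - y^4/24 + 4*y^3/9 - 3*y^2/16 - 3*y/4


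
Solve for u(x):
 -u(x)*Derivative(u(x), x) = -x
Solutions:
 u(x) = -sqrt(C1 + x^2)
 u(x) = sqrt(C1 + x^2)


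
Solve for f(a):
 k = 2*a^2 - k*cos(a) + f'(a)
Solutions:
 f(a) = C1 - 2*a^3/3 + a*k + k*sin(a)


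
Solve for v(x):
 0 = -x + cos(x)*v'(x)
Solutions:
 v(x) = C1 + Integral(x/cos(x), x)


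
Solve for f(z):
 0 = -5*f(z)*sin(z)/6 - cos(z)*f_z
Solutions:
 f(z) = C1*cos(z)^(5/6)


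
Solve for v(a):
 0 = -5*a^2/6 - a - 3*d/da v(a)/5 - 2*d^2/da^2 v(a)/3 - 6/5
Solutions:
 v(a) = C1 + C2*exp(-9*a/10) - 25*a^3/54 + 115*a^2/162 - 2608*a/729


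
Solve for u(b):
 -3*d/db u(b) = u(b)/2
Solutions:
 u(b) = C1*exp(-b/6)


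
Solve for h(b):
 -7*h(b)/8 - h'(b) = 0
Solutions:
 h(b) = C1*exp(-7*b/8)


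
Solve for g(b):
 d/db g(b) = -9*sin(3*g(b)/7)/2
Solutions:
 9*b/2 + 7*log(cos(3*g(b)/7) - 1)/6 - 7*log(cos(3*g(b)/7) + 1)/6 = C1


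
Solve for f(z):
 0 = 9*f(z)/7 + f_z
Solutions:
 f(z) = C1*exp(-9*z/7)


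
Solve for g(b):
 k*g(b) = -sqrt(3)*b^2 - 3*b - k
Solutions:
 g(b) = (-sqrt(3)*b^2 - 3*b - k)/k


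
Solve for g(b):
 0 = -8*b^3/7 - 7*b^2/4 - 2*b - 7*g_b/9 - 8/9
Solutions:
 g(b) = C1 - 18*b^4/49 - 3*b^3/4 - 9*b^2/7 - 8*b/7


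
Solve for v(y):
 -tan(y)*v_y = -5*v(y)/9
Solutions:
 v(y) = C1*sin(y)^(5/9)


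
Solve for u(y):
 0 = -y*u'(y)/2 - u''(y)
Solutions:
 u(y) = C1 + C2*erf(y/2)


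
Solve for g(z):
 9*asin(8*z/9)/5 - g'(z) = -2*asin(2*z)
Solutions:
 g(z) = C1 + 9*z*asin(8*z/9)/5 + 2*z*asin(2*z) + sqrt(1 - 4*z^2) + 9*sqrt(81 - 64*z^2)/40


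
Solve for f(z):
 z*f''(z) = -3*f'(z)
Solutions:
 f(z) = C1 + C2/z^2


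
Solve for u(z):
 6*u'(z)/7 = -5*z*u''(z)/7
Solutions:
 u(z) = C1 + C2/z^(1/5)


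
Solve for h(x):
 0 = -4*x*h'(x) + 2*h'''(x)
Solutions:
 h(x) = C1 + Integral(C2*airyai(2^(1/3)*x) + C3*airybi(2^(1/3)*x), x)


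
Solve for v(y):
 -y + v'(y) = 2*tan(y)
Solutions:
 v(y) = C1 + y^2/2 - 2*log(cos(y))


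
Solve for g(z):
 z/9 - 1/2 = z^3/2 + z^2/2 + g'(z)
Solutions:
 g(z) = C1 - z^4/8 - z^3/6 + z^2/18 - z/2


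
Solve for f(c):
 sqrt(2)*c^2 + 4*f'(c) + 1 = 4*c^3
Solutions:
 f(c) = C1 + c^4/4 - sqrt(2)*c^3/12 - c/4


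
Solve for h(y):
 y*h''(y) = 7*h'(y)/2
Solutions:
 h(y) = C1 + C2*y^(9/2)


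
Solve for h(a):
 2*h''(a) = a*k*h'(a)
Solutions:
 h(a) = Piecewise((-sqrt(pi)*C1*erf(a*sqrt(-k)/2)/sqrt(-k) - C2, (k > 0) | (k < 0)), (-C1*a - C2, True))


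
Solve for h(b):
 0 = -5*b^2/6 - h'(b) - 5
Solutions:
 h(b) = C1 - 5*b^3/18 - 5*b


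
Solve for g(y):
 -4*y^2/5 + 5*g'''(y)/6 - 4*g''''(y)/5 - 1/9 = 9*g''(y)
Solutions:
 g(y) = C1 + C2*y - y^4/135 - 2*y^3/729 + 317*y^2/328050 + (C3*sin(sqrt(25295)*y/48) + C4*cos(sqrt(25295)*y/48))*exp(25*y/48)


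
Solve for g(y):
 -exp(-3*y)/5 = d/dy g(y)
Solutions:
 g(y) = C1 + exp(-3*y)/15


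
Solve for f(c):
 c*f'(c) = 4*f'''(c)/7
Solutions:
 f(c) = C1 + Integral(C2*airyai(14^(1/3)*c/2) + C3*airybi(14^(1/3)*c/2), c)


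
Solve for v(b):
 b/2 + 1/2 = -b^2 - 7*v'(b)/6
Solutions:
 v(b) = C1 - 2*b^3/7 - 3*b^2/14 - 3*b/7


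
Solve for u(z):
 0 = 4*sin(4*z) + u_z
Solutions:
 u(z) = C1 + cos(4*z)


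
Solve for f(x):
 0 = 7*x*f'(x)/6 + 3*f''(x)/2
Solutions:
 f(x) = C1 + C2*erf(sqrt(14)*x/6)


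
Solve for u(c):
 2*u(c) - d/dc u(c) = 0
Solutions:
 u(c) = C1*exp(2*c)


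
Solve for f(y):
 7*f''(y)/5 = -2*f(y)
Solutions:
 f(y) = C1*sin(sqrt(70)*y/7) + C2*cos(sqrt(70)*y/7)


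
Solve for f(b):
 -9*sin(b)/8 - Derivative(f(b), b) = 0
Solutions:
 f(b) = C1 + 9*cos(b)/8


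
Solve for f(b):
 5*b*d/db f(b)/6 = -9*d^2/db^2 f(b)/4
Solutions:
 f(b) = C1 + C2*erf(sqrt(15)*b/9)


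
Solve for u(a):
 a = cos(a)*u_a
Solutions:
 u(a) = C1 + Integral(a/cos(a), a)


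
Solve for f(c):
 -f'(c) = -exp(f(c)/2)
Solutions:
 f(c) = 2*log(-1/(C1 + c)) + 2*log(2)


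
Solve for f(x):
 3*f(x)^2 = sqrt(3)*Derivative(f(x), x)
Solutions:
 f(x) = -1/(C1 + sqrt(3)*x)


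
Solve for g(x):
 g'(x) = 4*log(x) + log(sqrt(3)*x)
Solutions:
 g(x) = C1 + 5*x*log(x) - 5*x + x*log(3)/2


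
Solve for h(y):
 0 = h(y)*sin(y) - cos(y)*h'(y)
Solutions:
 h(y) = C1/cos(y)


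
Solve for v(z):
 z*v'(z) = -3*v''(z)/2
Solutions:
 v(z) = C1 + C2*erf(sqrt(3)*z/3)


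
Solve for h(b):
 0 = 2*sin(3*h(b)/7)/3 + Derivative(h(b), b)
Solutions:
 2*b/3 + 7*log(cos(3*h(b)/7) - 1)/6 - 7*log(cos(3*h(b)/7) + 1)/6 = C1


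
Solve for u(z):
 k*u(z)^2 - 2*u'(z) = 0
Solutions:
 u(z) = -2/(C1 + k*z)
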